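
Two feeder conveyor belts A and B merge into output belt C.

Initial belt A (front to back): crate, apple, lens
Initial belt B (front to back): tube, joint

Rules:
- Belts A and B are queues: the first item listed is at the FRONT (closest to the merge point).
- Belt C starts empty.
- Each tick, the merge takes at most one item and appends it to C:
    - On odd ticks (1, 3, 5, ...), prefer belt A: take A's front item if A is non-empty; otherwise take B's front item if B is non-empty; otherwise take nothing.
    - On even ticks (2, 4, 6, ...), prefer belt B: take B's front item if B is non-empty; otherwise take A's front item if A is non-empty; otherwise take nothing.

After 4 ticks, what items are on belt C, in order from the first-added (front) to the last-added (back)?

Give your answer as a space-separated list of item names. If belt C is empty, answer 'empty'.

Tick 1: prefer A, take crate from A; A=[apple,lens] B=[tube,joint] C=[crate]
Tick 2: prefer B, take tube from B; A=[apple,lens] B=[joint] C=[crate,tube]
Tick 3: prefer A, take apple from A; A=[lens] B=[joint] C=[crate,tube,apple]
Tick 4: prefer B, take joint from B; A=[lens] B=[-] C=[crate,tube,apple,joint]

Answer: crate tube apple joint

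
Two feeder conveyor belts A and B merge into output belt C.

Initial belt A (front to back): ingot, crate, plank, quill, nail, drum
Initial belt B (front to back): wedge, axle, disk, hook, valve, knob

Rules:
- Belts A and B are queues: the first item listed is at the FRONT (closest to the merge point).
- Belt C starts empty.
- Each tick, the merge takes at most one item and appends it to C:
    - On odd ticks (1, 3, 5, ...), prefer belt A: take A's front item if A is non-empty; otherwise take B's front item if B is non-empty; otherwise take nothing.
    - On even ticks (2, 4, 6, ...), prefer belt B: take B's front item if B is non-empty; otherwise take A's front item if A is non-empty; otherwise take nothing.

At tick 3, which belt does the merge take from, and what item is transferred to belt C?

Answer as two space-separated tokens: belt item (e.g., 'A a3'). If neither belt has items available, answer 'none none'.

Tick 1: prefer A, take ingot from A; A=[crate,plank,quill,nail,drum] B=[wedge,axle,disk,hook,valve,knob] C=[ingot]
Tick 2: prefer B, take wedge from B; A=[crate,plank,quill,nail,drum] B=[axle,disk,hook,valve,knob] C=[ingot,wedge]
Tick 3: prefer A, take crate from A; A=[plank,quill,nail,drum] B=[axle,disk,hook,valve,knob] C=[ingot,wedge,crate]

Answer: A crate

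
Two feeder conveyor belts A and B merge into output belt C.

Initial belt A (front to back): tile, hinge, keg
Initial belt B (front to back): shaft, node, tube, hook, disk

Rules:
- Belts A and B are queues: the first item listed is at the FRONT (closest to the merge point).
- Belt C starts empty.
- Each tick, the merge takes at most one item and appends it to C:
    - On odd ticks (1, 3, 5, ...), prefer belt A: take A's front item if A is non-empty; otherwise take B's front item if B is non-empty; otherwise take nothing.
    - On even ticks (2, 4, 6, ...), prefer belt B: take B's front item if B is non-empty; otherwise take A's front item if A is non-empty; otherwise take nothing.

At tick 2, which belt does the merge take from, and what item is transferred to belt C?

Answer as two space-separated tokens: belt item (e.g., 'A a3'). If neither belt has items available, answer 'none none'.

Answer: B shaft

Derivation:
Tick 1: prefer A, take tile from A; A=[hinge,keg] B=[shaft,node,tube,hook,disk] C=[tile]
Tick 2: prefer B, take shaft from B; A=[hinge,keg] B=[node,tube,hook,disk] C=[tile,shaft]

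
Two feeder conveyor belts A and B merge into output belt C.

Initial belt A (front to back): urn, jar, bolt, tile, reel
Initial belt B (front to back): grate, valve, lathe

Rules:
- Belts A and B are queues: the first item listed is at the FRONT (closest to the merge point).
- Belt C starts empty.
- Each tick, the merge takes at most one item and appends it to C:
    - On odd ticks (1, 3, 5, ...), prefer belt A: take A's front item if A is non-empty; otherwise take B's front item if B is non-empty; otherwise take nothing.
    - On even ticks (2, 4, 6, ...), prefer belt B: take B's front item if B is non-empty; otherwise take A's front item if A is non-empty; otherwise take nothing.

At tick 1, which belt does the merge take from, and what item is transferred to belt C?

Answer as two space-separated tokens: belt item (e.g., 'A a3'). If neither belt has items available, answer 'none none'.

Answer: A urn

Derivation:
Tick 1: prefer A, take urn from A; A=[jar,bolt,tile,reel] B=[grate,valve,lathe] C=[urn]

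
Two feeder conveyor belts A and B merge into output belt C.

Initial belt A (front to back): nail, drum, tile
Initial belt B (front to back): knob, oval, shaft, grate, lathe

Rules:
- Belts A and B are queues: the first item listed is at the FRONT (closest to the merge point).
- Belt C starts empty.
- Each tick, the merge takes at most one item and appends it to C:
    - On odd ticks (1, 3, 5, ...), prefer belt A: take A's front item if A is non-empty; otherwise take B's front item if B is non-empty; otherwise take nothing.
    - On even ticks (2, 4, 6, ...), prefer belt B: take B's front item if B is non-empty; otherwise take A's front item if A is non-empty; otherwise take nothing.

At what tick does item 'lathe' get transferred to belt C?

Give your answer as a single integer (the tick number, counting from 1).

Tick 1: prefer A, take nail from A; A=[drum,tile] B=[knob,oval,shaft,grate,lathe] C=[nail]
Tick 2: prefer B, take knob from B; A=[drum,tile] B=[oval,shaft,grate,lathe] C=[nail,knob]
Tick 3: prefer A, take drum from A; A=[tile] B=[oval,shaft,grate,lathe] C=[nail,knob,drum]
Tick 4: prefer B, take oval from B; A=[tile] B=[shaft,grate,lathe] C=[nail,knob,drum,oval]
Tick 5: prefer A, take tile from A; A=[-] B=[shaft,grate,lathe] C=[nail,knob,drum,oval,tile]
Tick 6: prefer B, take shaft from B; A=[-] B=[grate,lathe] C=[nail,knob,drum,oval,tile,shaft]
Tick 7: prefer A, take grate from B; A=[-] B=[lathe] C=[nail,knob,drum,oval,tile,shaft,grate]
Tick 8: prefer B, take lathe from B; A=[-] B=[-] C=[nail,knob,drum,oval,tile,shaft,grate,lathe]

Answer: 8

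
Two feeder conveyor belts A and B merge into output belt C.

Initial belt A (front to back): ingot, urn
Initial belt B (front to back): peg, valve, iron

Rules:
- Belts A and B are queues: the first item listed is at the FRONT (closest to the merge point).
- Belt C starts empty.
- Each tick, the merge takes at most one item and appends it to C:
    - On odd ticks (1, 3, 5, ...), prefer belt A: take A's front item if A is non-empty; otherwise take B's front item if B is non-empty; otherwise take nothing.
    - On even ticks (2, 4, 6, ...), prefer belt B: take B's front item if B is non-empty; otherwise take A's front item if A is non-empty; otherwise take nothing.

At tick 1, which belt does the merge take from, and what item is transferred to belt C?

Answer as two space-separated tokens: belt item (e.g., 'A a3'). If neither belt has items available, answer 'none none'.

Tick 1: prefer A, take ingot from A; A=[urn] B=[peg,valve,iron] C=[ingot]

Answer: A ingot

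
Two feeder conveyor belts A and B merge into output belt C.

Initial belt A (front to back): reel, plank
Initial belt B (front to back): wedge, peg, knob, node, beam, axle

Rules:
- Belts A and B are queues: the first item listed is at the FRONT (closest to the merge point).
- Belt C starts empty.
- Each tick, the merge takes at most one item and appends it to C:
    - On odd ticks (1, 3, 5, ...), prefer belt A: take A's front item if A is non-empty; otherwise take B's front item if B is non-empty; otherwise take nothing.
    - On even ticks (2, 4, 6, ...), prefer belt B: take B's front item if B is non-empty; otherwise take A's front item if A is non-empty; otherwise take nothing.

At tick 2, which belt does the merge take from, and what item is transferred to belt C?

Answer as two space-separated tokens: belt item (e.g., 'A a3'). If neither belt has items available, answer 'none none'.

Tick 1: prefer A, take reel from A; A=[plank] B=[wedge,peg,knob,node,beam,axle] C=[reel]
Tick 2: prefer B, take wedge from B; A=[plank] B=[peg,knob,node,beam,axle] C=[reel,wedge]

Answer: B wedge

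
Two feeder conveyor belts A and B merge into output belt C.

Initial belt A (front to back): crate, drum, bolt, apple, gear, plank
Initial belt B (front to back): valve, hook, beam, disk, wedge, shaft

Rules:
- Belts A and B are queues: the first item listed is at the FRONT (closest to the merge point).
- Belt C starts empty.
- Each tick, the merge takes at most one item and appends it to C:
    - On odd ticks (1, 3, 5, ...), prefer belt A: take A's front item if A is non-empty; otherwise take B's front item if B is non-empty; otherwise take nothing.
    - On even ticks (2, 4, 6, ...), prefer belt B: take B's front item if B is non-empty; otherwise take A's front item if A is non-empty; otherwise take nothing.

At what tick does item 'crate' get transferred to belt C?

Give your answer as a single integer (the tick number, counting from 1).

Answer: 1

Derivation:
Tick 1: prefer A, take crate from A; A=[drum,bolt,apple,gear,plank] B=[valve,hook,beam,disk,wedge,shaft] C=[crate]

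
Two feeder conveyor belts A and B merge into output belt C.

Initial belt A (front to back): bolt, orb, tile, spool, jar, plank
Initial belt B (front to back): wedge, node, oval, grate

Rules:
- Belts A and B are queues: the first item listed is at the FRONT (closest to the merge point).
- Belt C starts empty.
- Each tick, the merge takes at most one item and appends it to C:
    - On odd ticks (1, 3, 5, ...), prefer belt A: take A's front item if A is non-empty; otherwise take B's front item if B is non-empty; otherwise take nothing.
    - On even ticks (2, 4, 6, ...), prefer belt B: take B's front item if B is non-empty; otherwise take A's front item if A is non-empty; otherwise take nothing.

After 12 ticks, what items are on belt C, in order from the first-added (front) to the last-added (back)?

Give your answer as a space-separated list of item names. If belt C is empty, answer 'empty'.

Answer: bolt wedge orb node tile oval spool grate jar plank

Derivation:
Tick 1: prefer A, take bolt from A; A=[orb,tile,spool,jar,plank] B=[wedge,node,oval,grate] C=[bolt]
Tick 2: prefer B, take wedge from B; A=[orb,tile,spool,jar,plank] B=[node,oval,grate] C=[bolt,wedge]
Tick 3: prefer A, take orb from A; A=[tile,spool,jar,plank] B=[node,oval,grate] C=[bolt,wedge,orb]
Tick 4: prefer B, take node from B; A=[tile,spool,jar,plank] B=[oval,grate] C=[bolt,wedge,orb,node]
Tick 5: prefer A, take tile from A; A=[spool,jar,plank] B=[oval,grate] C=[bolt,wedge,orb,node,tile]
Tick 6: prefer B, take oval from B; A=[spool,jar,plank] B=[grate] C=[bolt,wedge,orb,node,tile,oval]
Tick 7: prefer A, take spool from A; A=[jar,plank] B=[grate] C=[bolt,wedge,orb,node,tile,oval,spool]
Tick 8: prefer B, take grate from B; A=[jar,plank] B=[-] C=[bolt,wedge,orb,node,tile,oval,spool,grate]
Tick 9: prefer A, take jar from A; A=[plank] B=[-] C=[bolt,wedge,orb,node,tile,oval,spool,grate,jar]
Tick 10: prefer B, take plank from A; A=[-] B=[-] C=[bolt,wedge,orb,node,tile,oval,spool,grate,jar,plank]
Tick 11: prefer A, both empty, nothing taken; A=[-] B=[-] C=[bolt,wedge,orb,node,tile,oval,spool,grate,jar,plank]
Tick 12: prefer B, both empty, nothing taken; A=[-] B=[-] C=[bolt,wedge,orb,node,tile,oval,spool,grate,jar,plank]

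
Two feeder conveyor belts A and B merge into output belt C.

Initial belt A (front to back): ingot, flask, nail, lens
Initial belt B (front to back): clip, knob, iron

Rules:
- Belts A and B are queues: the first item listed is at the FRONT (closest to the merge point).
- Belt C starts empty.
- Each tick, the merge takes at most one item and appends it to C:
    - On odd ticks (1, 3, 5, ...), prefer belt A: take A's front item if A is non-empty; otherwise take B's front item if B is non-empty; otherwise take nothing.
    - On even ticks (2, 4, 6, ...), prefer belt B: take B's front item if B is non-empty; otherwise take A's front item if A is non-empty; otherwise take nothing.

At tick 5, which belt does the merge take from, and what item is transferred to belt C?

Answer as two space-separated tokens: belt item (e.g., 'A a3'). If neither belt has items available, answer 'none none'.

Tick 1: prefer A, take ingot from A; A=[flask,nail,lens] B=[clip,knob,iron] C=[ingot]
Tick 2: prefer B, take clip from B; A=[flask,nail,lens] B=[knob,iron] C=[ingot,clip]
Tick 3: prefer A, take flask from A; A=[nail,lens] B=[knob,iron] C=[ingot,clip,flask]
Tick 4: prefer B, take knob from B; A=[nail,lens] B=[iron] C=[ingot,clip,flask,knob]
Tick 5: prefer A, take nail from A; A=[lens] B=[iron] C=[ingot,clip,flask,knob,nail]

Answer: A nail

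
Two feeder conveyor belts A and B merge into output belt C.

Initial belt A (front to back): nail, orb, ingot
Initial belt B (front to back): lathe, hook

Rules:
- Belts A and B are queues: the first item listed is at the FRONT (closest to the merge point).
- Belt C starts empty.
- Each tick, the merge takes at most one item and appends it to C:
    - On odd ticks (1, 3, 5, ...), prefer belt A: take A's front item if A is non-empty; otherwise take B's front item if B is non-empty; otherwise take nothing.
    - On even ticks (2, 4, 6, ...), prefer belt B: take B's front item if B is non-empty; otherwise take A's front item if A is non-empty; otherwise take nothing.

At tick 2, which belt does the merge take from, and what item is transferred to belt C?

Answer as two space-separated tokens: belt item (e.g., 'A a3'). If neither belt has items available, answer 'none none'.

Answer: B lathe

Derivation:
Tick 1: prefer A, take nail from A; A=[orb,ingot] B=[lathe,hook] C=[nail]
Tick 2: prefer B, take lathe from B; A=[orb,ingot] B=[hook] C=[nail,lathe]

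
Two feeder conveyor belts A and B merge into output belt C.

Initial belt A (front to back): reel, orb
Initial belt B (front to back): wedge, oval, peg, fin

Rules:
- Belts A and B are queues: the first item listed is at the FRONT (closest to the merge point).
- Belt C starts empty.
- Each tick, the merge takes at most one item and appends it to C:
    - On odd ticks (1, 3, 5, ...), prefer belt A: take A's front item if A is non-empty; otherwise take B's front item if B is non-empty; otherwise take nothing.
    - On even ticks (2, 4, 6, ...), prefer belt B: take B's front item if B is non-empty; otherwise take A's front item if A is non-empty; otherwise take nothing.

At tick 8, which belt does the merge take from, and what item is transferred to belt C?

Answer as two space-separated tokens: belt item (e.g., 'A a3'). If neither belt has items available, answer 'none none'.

Tick 1: prefer A, take reel from A; A=[orb] B=[wedge,oval,peg,fin] C=[reel]
Tick 2: prefer B, take wedge from B; A=[orb] B=[oval,peg,fin] C=[reel,wedge]
Tick 3: prefer A, take orb from A; A=[-] B=[oval,peg,fin] C=[reel,wedge,orb]
Tick 4: prefer B, take oval from B; A=[-] B=[peg,fin] C=[reel,wedge,orb,oval]
Tick 5: prefer A, take peg from B; A=[-] B=[fin] C=[reel,wedge,orb,oval,peg]
Tick 6: prefer B, take fin from B; A=[-] B=[-] C=[reel,wedge,orb,oval,peg,fin]
Tick 7: prefer A, both empty, nothing taken; A=[-] B=[-] C=[reel,wedge,orb,oval,peg,fin]
Tick 8: prefer B, both empty, nothing taken; A=[-] B=[-] C=[reel,wedge,orb,oval,peg,fin]

Answer: none none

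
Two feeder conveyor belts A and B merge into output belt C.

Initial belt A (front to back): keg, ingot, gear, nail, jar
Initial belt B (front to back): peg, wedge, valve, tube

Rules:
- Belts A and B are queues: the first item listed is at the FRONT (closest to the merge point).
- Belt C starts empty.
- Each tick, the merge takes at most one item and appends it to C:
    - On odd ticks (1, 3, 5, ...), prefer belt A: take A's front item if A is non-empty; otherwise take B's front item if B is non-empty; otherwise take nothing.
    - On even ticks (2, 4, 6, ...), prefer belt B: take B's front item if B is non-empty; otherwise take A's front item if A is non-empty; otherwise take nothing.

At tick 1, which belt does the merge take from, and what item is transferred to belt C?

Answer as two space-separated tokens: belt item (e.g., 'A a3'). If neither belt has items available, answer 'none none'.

Tick 1: prefer A, take keg from A; A=[ingot,gear,nail,jar] B=[peg,wedge,valve,tube] C=[keg]

Answer: A keg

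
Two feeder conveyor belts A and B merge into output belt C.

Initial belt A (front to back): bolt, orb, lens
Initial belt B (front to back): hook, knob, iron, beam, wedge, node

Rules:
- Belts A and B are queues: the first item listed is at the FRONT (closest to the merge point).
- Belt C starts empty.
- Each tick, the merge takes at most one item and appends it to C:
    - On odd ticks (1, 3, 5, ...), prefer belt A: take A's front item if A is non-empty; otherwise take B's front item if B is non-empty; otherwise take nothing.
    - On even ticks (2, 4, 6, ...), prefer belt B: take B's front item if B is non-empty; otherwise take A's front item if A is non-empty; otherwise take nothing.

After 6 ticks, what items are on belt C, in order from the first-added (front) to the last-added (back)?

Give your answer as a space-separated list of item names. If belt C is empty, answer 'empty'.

Answer: bolt hook orb knob lens iron

Derivation:
Tick 1: prefer A, take bolt from A; A=[orb,lens] B=[hook,knob,iron,beam,wedge,node] C=[bolt]
Tick 2: prefer B, take hook from B; A=[orb,lens] B=[knob,iron,beam,wedge,node] C=[bolt,hook]
Tick 3: prefer A, take orb from A; A=[lens] B=[knob,iron,beam,wedge,node] C=[bolt,hook,orb]
Tick 4: prefer B, take knob from B; A=[lens] B=[iron,beam,wedge,node] C=[bolt,hook,orb,knob]
Tick 5: prefer A, take lens from A; A=[-] B=[iron,beam,wedge,node] C=[bolt,hook,orb,knob,lens]
Tick 6: prefer B, take iron from B; A=[-] B=[beam,wedge,node] C=[bolt,hook,orb,knob,lens,iron]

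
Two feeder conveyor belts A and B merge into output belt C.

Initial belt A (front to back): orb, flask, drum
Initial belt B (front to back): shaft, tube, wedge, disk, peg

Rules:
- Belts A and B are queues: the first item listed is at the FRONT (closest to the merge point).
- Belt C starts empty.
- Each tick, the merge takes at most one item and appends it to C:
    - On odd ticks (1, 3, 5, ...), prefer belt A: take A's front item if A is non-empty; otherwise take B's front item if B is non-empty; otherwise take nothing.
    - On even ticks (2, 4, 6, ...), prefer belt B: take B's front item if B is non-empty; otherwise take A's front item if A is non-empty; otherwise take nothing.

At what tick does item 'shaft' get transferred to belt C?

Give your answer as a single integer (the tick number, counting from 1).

Tick 1: prefer A, take orb from A; A=[flask,drum] B=[shaft,tube,wedge,disk,peg] C=[orb]
Tick 2: prefer B, take shaft from B; A=[flask,drum] B=[tube,wedge,disk,peg] C=[orb,shaft]

Answer: 2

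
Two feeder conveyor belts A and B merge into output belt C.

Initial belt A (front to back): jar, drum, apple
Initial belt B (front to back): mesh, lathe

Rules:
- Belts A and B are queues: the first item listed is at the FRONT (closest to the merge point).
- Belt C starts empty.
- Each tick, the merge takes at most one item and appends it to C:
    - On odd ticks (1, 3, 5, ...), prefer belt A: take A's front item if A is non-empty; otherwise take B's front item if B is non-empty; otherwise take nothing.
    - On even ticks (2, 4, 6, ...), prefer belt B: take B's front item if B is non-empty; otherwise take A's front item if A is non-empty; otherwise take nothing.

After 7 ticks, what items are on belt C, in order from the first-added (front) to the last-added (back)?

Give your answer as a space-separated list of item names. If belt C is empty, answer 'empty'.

Answer: jar mesh drum lathe apple

Derivation:
Tick 1: prefer A, take jar from A; A=[drum,apple] B=[mesh,lathe] C=[jar]
Tick 2: prefer B, take mesh from B; A=[drum,apple] B=[lathe] C=[jar,mesh]
Tick 3: prefer A, take drum from A; A=[apple] B=[lathe] C=[jar,mesh,drum]
Tick 4: prefer B, take lathe from B; A=[apple] B=[-] C=[jar,mesh,drum,lathe]
Tick 5: prefer A, take apple from A; A=[-] B=[-] C=[jar,mesh,drum,lathe,apple]
Tick 6: prefer B, both empty, nothing taken; A=[-] B=[-] C=[jar,mesh,drum,lathe,apple]
Tick 7: prefer A, both empty, nothing taken; A=[-] B=[-] C=[jar,mesh,drum,lathe,apple]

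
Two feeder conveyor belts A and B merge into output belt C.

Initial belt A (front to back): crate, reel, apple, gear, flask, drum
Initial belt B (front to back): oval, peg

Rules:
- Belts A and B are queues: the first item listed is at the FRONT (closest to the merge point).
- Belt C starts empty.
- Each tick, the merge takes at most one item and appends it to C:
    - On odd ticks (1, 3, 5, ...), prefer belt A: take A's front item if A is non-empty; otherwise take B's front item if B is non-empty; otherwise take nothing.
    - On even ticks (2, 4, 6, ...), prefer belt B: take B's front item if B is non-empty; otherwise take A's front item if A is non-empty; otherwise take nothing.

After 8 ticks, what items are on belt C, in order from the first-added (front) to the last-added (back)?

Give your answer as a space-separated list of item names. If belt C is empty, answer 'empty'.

Tick 1: prefer A, take crate from A; A=[reel,apple,gear,flask,drum] B=[oval,peg] C=[crate]
Tick 2: prefer B, take oval from B; A=[reel,apple,gear,flask,drum] B=[peg] C=[crate,oval]
Tick 3: prefer A, take reel from A; A=[apple,gear,flask,drum] B=[peg] C=[crate,oval,reel]
Tick 4: prefer B, take peg from B; A=[apple,gear,flask,drum] B=[-] C=[crate,oval,reel,peg]
Tick 5: prefer A, take apple from A; A=[gear,flask,drum] B=[-] C=[crate,oval,reel,peg,apple]
Tick 6: prefer B, take gear from A; A=[flask,drum] B=[-] C=[crate,oval,reel,peg,apple,gear]
Tick 7: prefer A, take flask from A; A=[drum] B=[-] C=[crate,oval,reel,peg,apple,gear,flask]
Tick 8: prefer B, take drum from A; A=[-] B=[-] C=[crate,oval,reel,peg,apple,gear,flask,drum]

Answer: crate oval reel peg apple gear flask drum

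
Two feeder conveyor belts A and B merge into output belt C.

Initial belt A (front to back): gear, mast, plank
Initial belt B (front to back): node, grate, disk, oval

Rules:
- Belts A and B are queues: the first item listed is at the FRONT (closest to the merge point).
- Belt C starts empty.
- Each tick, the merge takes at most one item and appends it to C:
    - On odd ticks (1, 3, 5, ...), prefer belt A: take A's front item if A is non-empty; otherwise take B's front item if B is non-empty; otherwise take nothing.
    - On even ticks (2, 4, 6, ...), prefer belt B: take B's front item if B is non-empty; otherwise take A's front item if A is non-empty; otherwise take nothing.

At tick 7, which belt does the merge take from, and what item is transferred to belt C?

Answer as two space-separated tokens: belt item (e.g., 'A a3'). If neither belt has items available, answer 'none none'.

Answer: B oval

Derivation:
Tick 1: prefer A, take gear from A; A=[mast,plank] B=[node,grate,disk,oval] C=[gear]
Tick 2: prefer B, take node from B; A=[mast,plank] B=[grate,disk,oval] C=[gear,node]
Tick 3: prefer A, take mast from A; A=[plank] B=[grate,disk,oval] C=[gear,node,mast]
Tick 4: prefer B, take grate from B; A=[plank] B=[disk,oval] C=[gear,node,mast,grate]
Tick 5: prefer A, take plank from A; A=[-] B=[disk,oval] C=[gear,node,mast,grate,plank]
Tick 6: prefer B, take disk from B; A=[-] B=[oval] C=[gear,node,mast,grate,plank,disk]
Tick 7: prefer A, take oval from B; A=[-] B=[-] C=[gear,node,mast,grate,plank,disk,oval]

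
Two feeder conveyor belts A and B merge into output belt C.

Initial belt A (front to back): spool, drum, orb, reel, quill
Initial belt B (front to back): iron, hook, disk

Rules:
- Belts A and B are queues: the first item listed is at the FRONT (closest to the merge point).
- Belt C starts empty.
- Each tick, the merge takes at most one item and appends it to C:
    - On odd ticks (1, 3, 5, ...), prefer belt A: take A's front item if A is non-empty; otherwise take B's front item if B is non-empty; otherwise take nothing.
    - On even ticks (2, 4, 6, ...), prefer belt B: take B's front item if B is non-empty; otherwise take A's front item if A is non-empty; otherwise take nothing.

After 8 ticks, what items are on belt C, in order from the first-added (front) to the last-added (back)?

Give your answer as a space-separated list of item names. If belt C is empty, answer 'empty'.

Answer: spool iron drum hook orb disk reel quill

Derivation:
Tick 1: prefer A, take spool from A; A=[drum,orb,reel,quill] B=[iron,hook,disk] C=[spool]
Tick 2: prefer B, take iron from B; A=[drum,orb,reel,quill] B=[hook,disk] C=[spool,iron]
Tick 3: prefer A, take drum from A; A=[orb,reel,quill] B=[hook,disk] C=[spool,iron,drum]
Tick 4: prefer B, take hook from B; A=[orb,reel,quill] B=[disk] C=[spool,iron,drum,hook]
Tick 5: prefer A, take orb from A; A=[reel,quill] B=[disk] C=[spool,iron,drum,hook,orb]
Tick 6: prefer B, take disk from B; A=[reel,quill] B=[-] C=[spool,iron,drum,hook,orb,disk]
Tick 7: prefer A, take reel from A; A=[quill] B=[-] C=[spool,iron,drum,hook,orb,disk,reel]
Tick 8: prefer B, take quill from A; A=[-] B=[-] C=[spool,iron,drum,hook,orb,disk,reel,quill]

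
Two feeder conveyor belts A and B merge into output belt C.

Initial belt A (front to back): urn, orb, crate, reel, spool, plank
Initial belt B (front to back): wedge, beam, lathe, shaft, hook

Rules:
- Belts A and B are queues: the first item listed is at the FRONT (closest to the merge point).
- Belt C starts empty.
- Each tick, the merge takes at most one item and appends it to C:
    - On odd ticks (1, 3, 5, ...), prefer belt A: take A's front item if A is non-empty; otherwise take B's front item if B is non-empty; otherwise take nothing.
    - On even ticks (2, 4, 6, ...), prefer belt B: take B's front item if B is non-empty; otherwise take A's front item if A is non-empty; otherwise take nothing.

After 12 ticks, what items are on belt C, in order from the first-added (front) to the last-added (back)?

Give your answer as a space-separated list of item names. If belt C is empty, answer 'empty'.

Tick 1: prefer A, take urn from A; A=[orb,crate,reel,spool,plank] B=[wedge,beam,lathe,shaft,hook] C=[urn]
Tick 2: prefer B, take wedge from B; A=[orb,crate,reel,spool,plank] B=[beam,lathe,shaft,hook] C=[urn,wedge]
Tick 3: prefer A, take orb from A; A=[crate,reel,spool,plank] B=[beam,lathe,shaft,hook] C=[urn,wedge,orb]
Tick 4: prefer B, take beam from B; A=[crate,reel,spool,plank] B=[lathe,shaft,hook] C=[urn,wedge,orb,beam]
Tick 5: prefer A, take crate from A; A=[reel,spool,plank] B=[lathe,shaft,hook] C=[urn,wedge,orb,beam,crate]
Tick 6: prefer B, take lathe from B; A=[reel,spool,plank] B=[shaft,hook] C=[urn,wedge,orb,beam,crate,lathe]
Tick 7: prefer A, take reel from A; A=[spool,plank] B=[shaft,hook] C=[urn,wedge,orb,beam,crate,lathe,reel]
Tick 8: prefer B, take shaft from B; A=[spool,plank] B=[hook] C=[urn,wedge,orb,beam,crate,lathe,reel,shaft]
Tick 9: prefer A, take spool from A; A=[plank] B=[hook] C=[urn,wedge,orb,beam,crate,lathe,reel,shaft,spool]
Tick 10: prefer B, take hook from B; A=[plank] B=[-] C=[urn,wedge,orb,beam,crate,lathe,reel,shaft,spool,hook]
Tick 11: prefer A, take plank from A; A=[-] B=[-] C=[urn,wedge,orb,beam,crate,lathe,reel,shaft,spool,hook,plank]
Tick 12: prefer B, both empty, nothing taken; A=[-] B=[-] C=[urn,wedge,orb,beam,crate,lathe,reel,shaft,spool,hook,plank]

Answer: urn wedge orb beam crate lathe reel shaft spool hook plank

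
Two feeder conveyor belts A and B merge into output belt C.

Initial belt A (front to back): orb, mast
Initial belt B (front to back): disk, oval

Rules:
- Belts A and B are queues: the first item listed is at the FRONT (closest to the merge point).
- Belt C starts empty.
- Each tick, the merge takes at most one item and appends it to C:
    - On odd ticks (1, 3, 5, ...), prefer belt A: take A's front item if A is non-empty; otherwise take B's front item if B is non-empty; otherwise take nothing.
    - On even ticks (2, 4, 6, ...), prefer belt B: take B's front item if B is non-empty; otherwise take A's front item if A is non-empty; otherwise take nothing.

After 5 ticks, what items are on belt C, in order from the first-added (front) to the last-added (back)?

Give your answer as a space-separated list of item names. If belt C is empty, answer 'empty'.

Answer: orb disk mast oval

Derivation:
Tick 1: prefer A, take orb from A; A=[mast] B=[disk,oval] C=[orb]
Tick 2: prefer B, take disk from B; A=[mast] B=[oval] C=[orb,disk]
Tick 3: prefer A, take mast from A; A=[-] B=[oval] C=[orb,disk,mast]
Tick 4: prefer B, take oval from B; A=[-] B=[-] C=[orb,disk,mast,oval]
Tick 5: prefer A, both empty, nothing taken; A=[-] B=[-] C=[orb,disk,mast,oval]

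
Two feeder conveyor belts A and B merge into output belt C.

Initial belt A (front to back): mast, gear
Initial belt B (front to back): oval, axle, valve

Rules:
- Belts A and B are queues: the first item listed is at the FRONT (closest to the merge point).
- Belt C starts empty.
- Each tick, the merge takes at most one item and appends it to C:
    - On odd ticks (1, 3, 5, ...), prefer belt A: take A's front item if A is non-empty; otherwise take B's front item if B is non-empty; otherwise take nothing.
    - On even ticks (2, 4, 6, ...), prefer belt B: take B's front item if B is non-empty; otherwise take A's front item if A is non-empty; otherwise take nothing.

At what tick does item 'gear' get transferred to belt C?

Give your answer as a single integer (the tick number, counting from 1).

Answer: 3

Derivation:
Tick 1: prefer A, take mast from A; A=[gear] B=[oval,axle,valve] C=[mast]
Tick 2: prefer B, take oval from B; A=[gear] B=[axle,valve] C=[mast,oval]
Tick 3: prefer A, take gear from A; A=[-] B=[axle,valve] C=[mast,oval,gear]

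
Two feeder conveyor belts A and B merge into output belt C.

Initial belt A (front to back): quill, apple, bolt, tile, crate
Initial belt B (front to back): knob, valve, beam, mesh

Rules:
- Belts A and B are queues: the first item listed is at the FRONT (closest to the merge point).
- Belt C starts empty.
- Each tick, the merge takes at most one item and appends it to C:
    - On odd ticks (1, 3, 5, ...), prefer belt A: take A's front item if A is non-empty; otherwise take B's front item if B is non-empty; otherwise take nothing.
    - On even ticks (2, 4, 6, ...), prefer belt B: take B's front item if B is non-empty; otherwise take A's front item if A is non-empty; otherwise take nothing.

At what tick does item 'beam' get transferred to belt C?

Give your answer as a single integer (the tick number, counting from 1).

Tick 1: prefer A, take quill from A; A=[apple,bolt,tile,crate] B=[knob,valve,beam,mesh] C=[quill]
Tick 2: prefer B, take knob from B; A=[apple,bolt,tile,crate] B=[valve,beam,mesh] C=[quill,knob]
Tick 3: prefer A, take apple from A; A=[bolt,tile,crate] B=[valve,beam,mesh] C=[quill,knob,apple]
Tick 4: prefer B, take valve from B; A=[bolt,tile,crate] B=[beam,mesh] C=[quill,knob,apple,valve]
Tick 5: prefer A, take bolt from A; A=[tile,crate] B=[beam,mesh] C=[quill,knob,apple,valve,bolt]
Tick 6: prefer B, take beam from B; A=[tile,crate] B=[mesh] C=[quill,knob,apple,valve,bolt,beam]

Answer: 6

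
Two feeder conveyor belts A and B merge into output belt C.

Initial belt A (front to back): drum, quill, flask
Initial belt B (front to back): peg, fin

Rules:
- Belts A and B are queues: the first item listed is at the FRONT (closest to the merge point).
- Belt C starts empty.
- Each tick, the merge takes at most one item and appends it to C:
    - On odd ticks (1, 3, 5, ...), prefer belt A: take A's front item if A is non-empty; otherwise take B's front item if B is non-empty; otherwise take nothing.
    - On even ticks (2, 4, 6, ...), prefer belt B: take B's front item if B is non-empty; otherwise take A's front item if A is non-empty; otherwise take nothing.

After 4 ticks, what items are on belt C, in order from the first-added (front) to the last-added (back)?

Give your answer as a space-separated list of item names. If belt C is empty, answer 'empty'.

Answer: drum peg quill fin

Derivation:
Tick 1: prefer A, take drum from A; A=[quill,flask] B=[peg,fin] C=[drum]
Tick 2: prefer B, take peg from B; A=[quill,flask] B=[fin] C=[drum,peg]
Tick 3: prefer A, take quill from A; A=[flask] B=[fin] C=[drum,peg,quill]
Tick 4: prefer B, take fin from B; A=[flask] B=[-] C=[drum,peg,quill,fin]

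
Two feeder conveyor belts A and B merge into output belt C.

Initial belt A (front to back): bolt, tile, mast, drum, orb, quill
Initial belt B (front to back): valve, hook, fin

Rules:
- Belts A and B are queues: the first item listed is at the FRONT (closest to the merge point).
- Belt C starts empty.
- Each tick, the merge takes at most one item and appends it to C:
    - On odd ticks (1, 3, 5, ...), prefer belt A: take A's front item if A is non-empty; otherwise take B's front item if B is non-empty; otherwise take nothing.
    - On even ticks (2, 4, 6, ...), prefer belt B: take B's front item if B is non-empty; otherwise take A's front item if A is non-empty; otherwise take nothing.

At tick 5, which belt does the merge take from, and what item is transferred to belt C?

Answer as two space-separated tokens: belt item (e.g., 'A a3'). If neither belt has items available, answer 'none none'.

Tick 1: prefer A, take bolt from A; A=[tile,mast,drum,orb,quill] B=[valve,hook,fin] C=[bolt]
Tick 2: prefer B, take valve from B; A=[tile,mast,drum,orb,quill] B=[hook,fin] C=[bolt,valve]
Tick 3: prefer A, take tile from A; A=[mast,drum,orb,quill] B=[hook,fin] C=[bolt,valve,tile]
Tick 4: prefer B, take hook from B; A=[mast,drum,orb,quill] B=[fin] C=[bolt,valve,tile,hook]
Tick 5: prefer A, take mast from A; A=[drum,orb,quill] B=[fin] C=[bolt,valve,tile,hook,mast]

Answer: A mast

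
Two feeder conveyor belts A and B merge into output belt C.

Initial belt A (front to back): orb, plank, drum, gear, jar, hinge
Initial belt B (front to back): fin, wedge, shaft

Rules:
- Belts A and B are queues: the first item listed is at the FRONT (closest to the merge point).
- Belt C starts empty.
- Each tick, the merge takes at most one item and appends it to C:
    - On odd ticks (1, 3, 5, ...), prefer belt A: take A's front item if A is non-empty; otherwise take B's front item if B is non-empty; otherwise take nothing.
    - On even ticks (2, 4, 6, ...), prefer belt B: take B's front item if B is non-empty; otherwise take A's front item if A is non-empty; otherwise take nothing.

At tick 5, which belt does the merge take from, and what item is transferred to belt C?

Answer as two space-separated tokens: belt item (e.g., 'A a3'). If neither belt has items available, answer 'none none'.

Tick 1: prefer A, take orb from A; A=[plank,drum,gear,jar,hinge] B=[fin,wedge,shaft] C=[orb]
Tick 2: prefer B, take fin from B; A=[plank,drum,gear,jar,hinge] B=[wedge,shaft] C=[orb,fin]
Tick 3: prefer A, take plank from A; A=[drum,gear,jar,hinge] B=[wedge,shaft] C=[orb,fin,plank]
Tick 4: prefer B, take wedge from B; A=[drum,gear,jar,hinge] B=[shaft] C=[orb,fin,plank,wedge]
Tick 5: prefer A, take drum from A; A=[gear,jar,hinge] B=[shaft] C=[orb,fin,plank,wedge,drum]

Answer: A drum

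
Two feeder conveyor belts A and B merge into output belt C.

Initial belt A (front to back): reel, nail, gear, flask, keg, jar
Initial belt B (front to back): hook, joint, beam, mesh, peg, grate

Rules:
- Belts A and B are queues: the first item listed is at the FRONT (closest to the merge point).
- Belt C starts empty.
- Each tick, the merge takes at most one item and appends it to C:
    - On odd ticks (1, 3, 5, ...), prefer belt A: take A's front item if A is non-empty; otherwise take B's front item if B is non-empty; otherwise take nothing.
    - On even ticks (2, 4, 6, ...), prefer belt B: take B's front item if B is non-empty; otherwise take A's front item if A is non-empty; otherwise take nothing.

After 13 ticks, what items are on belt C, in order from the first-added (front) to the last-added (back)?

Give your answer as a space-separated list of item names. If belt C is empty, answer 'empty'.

Answer: reel hook nail joint gear beam flask mesh keg peg jar grate

Derivation:
Tick 1: prefer A, take reel from A; A=[nail,gear,flask,keg,jar] B=[hook,joint,beam,mesh,peg,grate] C=[reel]
Tick 2: prefer B, take hook from B; A=[nail,gear,flask,keg,jar] B=[joint,beam,mesh,peg,grate] C=[reel,hook]
Tick 3: prefer A, take nail from A; A=[gear,flask,keg,jar] B=[joint,beam,mesh,peg,grate] C=[reel,hook,nail]
Tick 4: prefer B, take joint from B; A=[gear,flask,keg,jar] B=[beam,mesh,peg,grate] C=[reel,hook,nail,joint]
Tick 5: prefer A, take gear from A; A=[flask,keg,jar] B=[beam,mesh,peg,grate] C=[reel,hook,nail,joint,gear]
Tick 6: prefer B, take beam from B; A=[flask,keg,jar] B=[mesh,peg,grate] C=[reel,hook,nail,joint,gear,beam]
Tick 7: prefer A, take flask from A; A=[keg,jar] B=[mesh,peg,grate] C=[reel,hook,nail,joint,gear,beam,flask]
Tick 8: prefer B, take mesh from B; A=[keg,jar] B=[peg,grate] C=[reel,hook,nail,joint,gear,beam,flask,mesh]
Tick 9: prefer A, take keg from A; A=[jar] B=[peg,grate] C=[reel,hook,nail,joint,gear,beam,flask,mesh,keg]
Tick 10: prefer B, take peg from B; A=[jar] B=[grate] C=[reel,hook,nail,joint,gear,beam,flask,mesh,keg,peg]
Tick 11: prefer A, take jar from A; A=[-] B=[grate] C=[reel,hook,nail,joint,gear,beam,flask,mesh,keg,peg,jar]
Tick 12: prefer B, take grate from B; A=[-] B=[-] C=[reel,hook,nail,joint,gear,beam,flask,mesh,keg,peg,jar,grate]
Tick 13: prefer A, both empty, nothing taken; A=[-] B=[-] C=[reel,hook,nail,joint,gear,beam,flask,mesh,keg,peg,jar,grate]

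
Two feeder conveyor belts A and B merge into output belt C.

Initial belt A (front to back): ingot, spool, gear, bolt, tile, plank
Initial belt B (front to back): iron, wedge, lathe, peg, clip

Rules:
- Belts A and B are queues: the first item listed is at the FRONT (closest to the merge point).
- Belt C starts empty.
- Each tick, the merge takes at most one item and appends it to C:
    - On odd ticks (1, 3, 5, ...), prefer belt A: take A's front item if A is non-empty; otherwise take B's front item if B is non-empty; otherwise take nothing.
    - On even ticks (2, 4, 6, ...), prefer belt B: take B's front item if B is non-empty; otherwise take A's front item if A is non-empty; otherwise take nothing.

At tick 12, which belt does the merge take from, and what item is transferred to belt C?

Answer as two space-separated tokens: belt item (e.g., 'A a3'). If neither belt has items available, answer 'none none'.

Answer: none none

Derivation:
Tick 1: prefer A, take ingot from A; A=[spool,gear,bolt,tile,plank] B=[iron,wedge,lathe,peg,clip] C=[ingot]
Tick 2: prefer B, take iron from B; A=[spool,gear,bolt,tile,plank] B=[wedge,lathe,peg,clip] C=[ingot,iron]
Tick 3: prefer A, take spool from A; A=[gear,bolt,tile,plank] B=[wedge,lathe,peg,clip] C=[ingot,iron,spool]
Tick 4: prefer B, take wedge from B; A=[gear,bolt,tile,plank] B=[lathe,peg,clip] C=[ingot,iron,spool,wedge]
Tick 5: prefer A, take gear from A; A=[bolt,tile,plank] B=[lathe,peg,clip] C=[ingot,iron,spool,wedge,gear]
Tick 6: prefer B, take lathe from B; A=[bolt,tile,plank] B=[peg,clip] C=[ingot,iron,spool,wedge,gear,lathe]
Tick 7: prefer A, take bolt from A; A=[tile,plank] B=[peg,clip] C=[ingot,iron,spool,wedge,gear,lathe,bolt]
Tick 8: prefer B, take peg from B; A=[tile,plank] B=[clip] C=[ingot,iron,spool,wedge,gear,lathe,bolt,peg]
Tick 9: prefer A, take tile from A; A=[plank] B=[clip] C=[ingot,iron,spool,wedge,gear,lathe,bolt,peg,tile]
Tick 10: prefer B, take clip from B; A=[plank] B=[-] C=[ingot,iron,spool,wedge,gear,lathe,bolt,peg,tile,clip]
Tick 11: prefer A, take plank from A; A=[-] B=[-] C=[ingot,iron,spool,wedge,gear,lathe,bolt,peg,tile,clip,plank]
Tick 12: prefer B, both empty, nothing taken; A=[-] B=[-] C=[ingot,iron,spool,wedge,gear,lathe,bolt,peg,tile,clip,plank]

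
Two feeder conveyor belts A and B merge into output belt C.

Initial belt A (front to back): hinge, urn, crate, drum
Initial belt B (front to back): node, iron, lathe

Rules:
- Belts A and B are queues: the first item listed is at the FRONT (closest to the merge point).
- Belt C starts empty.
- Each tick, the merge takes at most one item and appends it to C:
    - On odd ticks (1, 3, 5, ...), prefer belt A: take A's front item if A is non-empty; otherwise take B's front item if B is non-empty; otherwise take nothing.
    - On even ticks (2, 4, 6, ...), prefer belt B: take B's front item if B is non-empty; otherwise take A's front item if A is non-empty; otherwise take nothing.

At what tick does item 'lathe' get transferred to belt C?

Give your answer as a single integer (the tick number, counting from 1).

Tick 1: prefer A, take hinge from A; A=[urn,crate,drum] B=[node,iron,lathe] C=[hinge]
Tick 2: prefer B, take node from B; A=[urn,crate,drum] B=[iron,lathe] C=[hinge,node]
Tick 3: prefer A, take urn from A; A=[crate,drum] B=[iron,lathe] C=[hinge,node,urn]
Tick 4: prefer B, take iron from B; A=[crate,drum] B=[lathe] C=[hinge,node,urn,iron]
Tick 5: prefer A, take crate from A; A=[drum] B=[lathe] C=[hinge,node,urn,iron,crate]
Tick 6: prefer B, take lathe from B; A=[drum] B=[-] C=[hinge,node,urn,iron,crate,lathe]

Answer: 6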